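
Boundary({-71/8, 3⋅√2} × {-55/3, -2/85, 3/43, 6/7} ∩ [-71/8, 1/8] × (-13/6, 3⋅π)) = {-71/8} × {-2/85, 3/43, 6/7}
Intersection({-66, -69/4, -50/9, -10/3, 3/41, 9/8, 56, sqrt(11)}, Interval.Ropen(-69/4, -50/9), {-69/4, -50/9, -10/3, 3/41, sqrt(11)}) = {-69/4}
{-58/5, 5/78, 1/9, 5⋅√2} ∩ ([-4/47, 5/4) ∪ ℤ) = {5/78, 1/9}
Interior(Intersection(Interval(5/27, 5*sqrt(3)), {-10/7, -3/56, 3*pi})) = EmptySet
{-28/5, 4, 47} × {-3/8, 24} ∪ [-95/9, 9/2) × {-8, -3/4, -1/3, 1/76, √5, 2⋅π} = ({-28/5, 4, 47} × {-3/8, 24}) ∪ ([-95/9, 9/2) × {-8, -3/4, -1/3, 1/76, √5, 2⋅π})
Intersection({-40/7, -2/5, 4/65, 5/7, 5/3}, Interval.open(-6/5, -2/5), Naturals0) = EmptySet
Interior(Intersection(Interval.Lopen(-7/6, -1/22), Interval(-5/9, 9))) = Interval.open(-5/9, -1/22)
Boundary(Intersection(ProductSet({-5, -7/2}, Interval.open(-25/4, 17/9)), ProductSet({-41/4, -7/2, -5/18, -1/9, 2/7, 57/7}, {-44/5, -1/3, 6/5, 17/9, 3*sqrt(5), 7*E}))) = ProductSet({-7/2}, {-1/3, 6/5})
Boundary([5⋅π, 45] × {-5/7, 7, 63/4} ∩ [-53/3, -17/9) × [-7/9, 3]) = ∅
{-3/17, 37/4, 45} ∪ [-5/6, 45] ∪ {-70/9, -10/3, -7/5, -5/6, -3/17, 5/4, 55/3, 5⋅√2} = {-70/9, -10/3, -7/5} ∪ [-5/6, 45]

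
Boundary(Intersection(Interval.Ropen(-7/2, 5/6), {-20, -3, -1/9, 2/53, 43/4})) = {-3, -1/9, 2/53}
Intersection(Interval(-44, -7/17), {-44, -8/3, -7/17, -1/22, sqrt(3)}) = {-44, -8/3, -7/17}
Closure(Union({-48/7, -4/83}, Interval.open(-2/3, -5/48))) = Union({-48/7, -4/83}, Interval(-2/3, -5/48))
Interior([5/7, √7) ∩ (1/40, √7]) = (5/7, √7)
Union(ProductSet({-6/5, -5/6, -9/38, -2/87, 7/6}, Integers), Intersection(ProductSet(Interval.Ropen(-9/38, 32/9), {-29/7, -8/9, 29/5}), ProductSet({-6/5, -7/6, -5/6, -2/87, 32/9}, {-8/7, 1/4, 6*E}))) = ProductSet({-6/5, -5/6, -9/38, -2/87, 7/6}, Integers)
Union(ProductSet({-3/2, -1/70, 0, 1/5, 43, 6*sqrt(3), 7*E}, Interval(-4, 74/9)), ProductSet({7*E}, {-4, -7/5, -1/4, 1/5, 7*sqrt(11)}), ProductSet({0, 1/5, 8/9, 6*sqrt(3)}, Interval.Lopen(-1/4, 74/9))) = Union(ProductSet({7*E}, {-4, -7/5, -1/4, 1/5, 7*sqrt(11)}), ProductSet({0, 1/5, 8/9, 6*sqrt(3)}, Interval.Lopen(-1/4, 74/9)), ProductSet({-3/2, -1/70, 0, 1/5, 43, 6*sqrt(3), 7*E}, Interval(-4, 74/9)))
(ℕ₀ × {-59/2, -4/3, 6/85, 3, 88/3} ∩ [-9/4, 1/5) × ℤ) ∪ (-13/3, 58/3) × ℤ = (-13/3, 58/3) × ℤ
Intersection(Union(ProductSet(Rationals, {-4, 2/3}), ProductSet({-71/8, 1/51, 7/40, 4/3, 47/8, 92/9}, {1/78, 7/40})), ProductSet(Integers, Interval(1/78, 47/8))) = ProductSet(Integers, {2/3})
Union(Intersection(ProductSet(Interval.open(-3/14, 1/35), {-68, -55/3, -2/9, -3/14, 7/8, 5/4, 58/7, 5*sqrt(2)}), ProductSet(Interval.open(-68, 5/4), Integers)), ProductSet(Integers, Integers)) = Union(ProductSet(Integers, Integers), ProductSet(Interval.open(-3/14, 1/35), {-68}))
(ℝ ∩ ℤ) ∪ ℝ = ℝ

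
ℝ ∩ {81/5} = {81/5}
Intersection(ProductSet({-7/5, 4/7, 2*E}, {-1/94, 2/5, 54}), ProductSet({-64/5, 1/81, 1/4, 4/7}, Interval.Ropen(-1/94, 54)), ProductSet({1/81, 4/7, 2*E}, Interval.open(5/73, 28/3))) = ProductSet({4/7}, {2/5})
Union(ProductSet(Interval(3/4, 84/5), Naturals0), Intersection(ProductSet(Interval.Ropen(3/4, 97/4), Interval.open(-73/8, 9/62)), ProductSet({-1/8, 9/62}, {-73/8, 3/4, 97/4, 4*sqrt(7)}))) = ProductSet(Interval(3/4, 84/5), Naturals0)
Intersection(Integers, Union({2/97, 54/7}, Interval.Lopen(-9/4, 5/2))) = Range(-2, 3, 1)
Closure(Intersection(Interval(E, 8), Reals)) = Interval(E, 8)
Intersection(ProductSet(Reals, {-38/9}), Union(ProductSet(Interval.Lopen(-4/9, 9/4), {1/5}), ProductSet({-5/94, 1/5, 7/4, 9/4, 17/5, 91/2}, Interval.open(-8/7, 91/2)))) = EmptySet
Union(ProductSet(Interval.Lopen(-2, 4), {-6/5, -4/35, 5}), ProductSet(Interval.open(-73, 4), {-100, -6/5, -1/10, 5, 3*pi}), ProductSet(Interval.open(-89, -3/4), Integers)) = Union(ProductSet(Interval.open(-89, -3/4), Integers), ProductSet(Interval.open(-73, 4), {-100, -6/5, -1/10, 5, 3*pi}), ProductSet(Interval.Lopen(-2, 4), {-6/5, -4/35, 5}))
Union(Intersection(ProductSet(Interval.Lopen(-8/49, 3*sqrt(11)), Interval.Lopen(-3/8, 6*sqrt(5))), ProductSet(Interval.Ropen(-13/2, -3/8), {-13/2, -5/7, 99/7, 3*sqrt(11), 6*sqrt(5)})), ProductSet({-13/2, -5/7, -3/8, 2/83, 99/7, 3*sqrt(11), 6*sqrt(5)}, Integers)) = ProductSet({-13/2, -5/7, -3/8, 2/83, 99/7, 3*sqrt(11), 6*sqrt(5)}, Integers)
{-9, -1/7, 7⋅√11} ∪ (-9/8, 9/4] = {-9, 7⋅√11} ∪ (-9/8, 9/4]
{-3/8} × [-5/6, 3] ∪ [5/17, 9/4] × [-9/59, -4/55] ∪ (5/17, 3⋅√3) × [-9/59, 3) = ({-3/8} × [-5/6, 3]) ∪ ([5/17, 9/4] × [-9/59, -4/55]) ∪ ((5/17, 3⋅√3) × [-9/59, 3))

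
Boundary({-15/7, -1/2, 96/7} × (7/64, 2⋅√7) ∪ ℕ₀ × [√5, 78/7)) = (ℕ₀ × [√5, 78/7]) ∪ ({-15/7, -1/2, 96/7} × [7/64, 2⋅√7])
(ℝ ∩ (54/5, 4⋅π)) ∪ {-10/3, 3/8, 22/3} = {-10/3, 3/8, 22/3} ∪ (54/5, 4⋅π)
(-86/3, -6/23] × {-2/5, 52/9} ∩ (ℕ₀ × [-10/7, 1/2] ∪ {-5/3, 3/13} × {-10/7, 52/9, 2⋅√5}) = {-5/3} × {52/9}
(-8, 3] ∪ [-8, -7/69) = [-8, 3]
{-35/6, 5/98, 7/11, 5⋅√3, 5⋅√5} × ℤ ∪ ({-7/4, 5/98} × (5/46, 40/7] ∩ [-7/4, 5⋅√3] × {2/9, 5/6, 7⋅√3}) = ({-7/4, 5/98} × {2/9, 5/6}) ∪ ({-35/6, 5/98, 7/11, 5⋅√3, 5⋅√5} × ℤ)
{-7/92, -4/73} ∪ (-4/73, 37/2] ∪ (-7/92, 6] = [-7/92, 37/2]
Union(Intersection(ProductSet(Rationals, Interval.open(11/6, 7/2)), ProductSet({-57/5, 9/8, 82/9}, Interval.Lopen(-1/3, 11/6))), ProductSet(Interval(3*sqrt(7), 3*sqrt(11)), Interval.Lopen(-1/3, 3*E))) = ProductSet(Interval(3*sqrt(7), 3*sqrt(11)), Interval.Lopen(-1/3, 3*E))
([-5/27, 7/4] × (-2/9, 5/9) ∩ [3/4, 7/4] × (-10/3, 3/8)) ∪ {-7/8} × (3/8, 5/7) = ({-7/8} × (3/8, 5/7)) ∪ ([3/4, 7/4] × (-2/9, 3/8))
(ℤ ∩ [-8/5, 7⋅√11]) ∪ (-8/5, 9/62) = (-8/5, 9/62) ∪ {-1, 0, …, 23}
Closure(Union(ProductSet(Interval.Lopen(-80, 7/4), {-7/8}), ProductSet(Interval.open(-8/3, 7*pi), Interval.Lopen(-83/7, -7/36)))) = Union(ProductSet({-8/3, 7*pi}, Interval(-83/7, -7/36)), ProductSet(Interval(-80, 7/4), {-7/8}), ProductSet(Interval(-8/3, 7*pi), {-83/7, -7/36}), ProductSet(Interval.open(-8/3, 7*pi), Interval.Lopen(-83/7, -7/36)))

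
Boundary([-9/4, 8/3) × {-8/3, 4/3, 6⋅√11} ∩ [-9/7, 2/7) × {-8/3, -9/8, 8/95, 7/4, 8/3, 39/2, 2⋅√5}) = [-9/7, 2/7] × {-8/3}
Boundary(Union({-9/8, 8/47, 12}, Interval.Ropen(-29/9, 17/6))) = {-29/9, 17/6, 12}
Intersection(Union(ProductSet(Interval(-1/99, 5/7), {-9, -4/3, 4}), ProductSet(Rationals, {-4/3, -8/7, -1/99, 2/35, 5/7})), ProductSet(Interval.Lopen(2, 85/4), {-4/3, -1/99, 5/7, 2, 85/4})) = ProductSet(Intersection(Interval.Lopen(2, 85/4), Rationals), {-4/3, -1/99, 5/7})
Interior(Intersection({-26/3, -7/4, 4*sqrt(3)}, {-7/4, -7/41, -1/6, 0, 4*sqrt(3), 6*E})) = EmptySet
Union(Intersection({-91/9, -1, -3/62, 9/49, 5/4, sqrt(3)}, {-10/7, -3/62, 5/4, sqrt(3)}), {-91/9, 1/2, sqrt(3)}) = {-91/9, -3/62, 1/2, 5/4, sqrt(3)}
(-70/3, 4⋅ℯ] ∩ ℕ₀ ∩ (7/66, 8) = {1, 2, …, 7}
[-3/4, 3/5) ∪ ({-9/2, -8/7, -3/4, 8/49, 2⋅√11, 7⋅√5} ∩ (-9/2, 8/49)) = {-8/7} ∪ [-3/4, 3/5)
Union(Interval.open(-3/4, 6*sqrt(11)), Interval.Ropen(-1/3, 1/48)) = Interval.open(-3/4, 6*sqrt(11))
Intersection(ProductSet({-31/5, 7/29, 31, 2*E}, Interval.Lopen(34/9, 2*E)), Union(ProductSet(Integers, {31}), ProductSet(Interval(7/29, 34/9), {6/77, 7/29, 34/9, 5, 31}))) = ProductSet({7/29}, {5})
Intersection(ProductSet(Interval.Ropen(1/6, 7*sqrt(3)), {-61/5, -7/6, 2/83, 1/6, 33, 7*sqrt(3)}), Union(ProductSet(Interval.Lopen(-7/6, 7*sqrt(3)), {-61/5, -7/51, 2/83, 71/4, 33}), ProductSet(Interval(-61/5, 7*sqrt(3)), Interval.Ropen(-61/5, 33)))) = ProductSet(Interval.Ropen(1/6, 7*sqrt(3)), {-61/5, -7/6, 2/83, 1/6, 33, 7*sqrt(3)})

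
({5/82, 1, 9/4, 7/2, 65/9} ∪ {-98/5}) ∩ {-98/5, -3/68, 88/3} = {-98/5}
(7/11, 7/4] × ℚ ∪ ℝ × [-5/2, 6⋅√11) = ((7/11, 7/4] × ℚ) ∪ (ℝ × [-5/2, 6⋅√11))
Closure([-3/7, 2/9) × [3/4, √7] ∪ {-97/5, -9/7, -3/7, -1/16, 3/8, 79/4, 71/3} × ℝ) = ([-3/7, 2/9] × [3/4, √7]) ∪ ({-97/5, -9/7, -3/7, -1/16, 3/8, 79/4, 71/3} × (-∞, ∞))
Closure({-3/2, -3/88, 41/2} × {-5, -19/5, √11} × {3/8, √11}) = {-3/2, -3/88, 41/2} × {-5, -19/5, √11} × {3/8, √11}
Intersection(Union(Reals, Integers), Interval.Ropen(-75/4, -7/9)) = Interval.Ropen(-75/4, -7/9)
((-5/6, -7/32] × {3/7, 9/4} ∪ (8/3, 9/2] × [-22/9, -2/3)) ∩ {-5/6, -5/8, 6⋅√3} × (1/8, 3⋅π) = {-5/8} × {3/7, 9/4}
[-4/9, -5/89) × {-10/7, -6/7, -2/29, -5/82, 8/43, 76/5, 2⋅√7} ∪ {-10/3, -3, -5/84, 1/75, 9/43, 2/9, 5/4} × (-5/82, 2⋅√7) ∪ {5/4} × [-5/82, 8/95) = ({5/4} × [-5/82, 8/95)) ∪ ({-10/3, -3, -5/84, 1/75, 9/43, 2/9, 5/4} × (-5/82, 2⋅√7)) ∪ ([-4/9, -5/89) × {-10/7, -6/7, -2/29, -5/82, 8/43, 76/5, 2⋅√7})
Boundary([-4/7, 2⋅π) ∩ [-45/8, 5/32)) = {-4/7, 5/32}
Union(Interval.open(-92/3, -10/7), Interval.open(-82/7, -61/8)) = Interval.open(-92/3, -10/7)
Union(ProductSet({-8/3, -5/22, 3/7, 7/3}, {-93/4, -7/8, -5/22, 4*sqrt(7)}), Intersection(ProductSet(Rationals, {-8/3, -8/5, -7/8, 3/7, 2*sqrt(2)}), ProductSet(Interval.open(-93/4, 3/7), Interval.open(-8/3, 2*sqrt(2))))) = Union(ProductSet({-8/3, -5/22, 3/7, 7/3}, {-93/4, -7/8, -5/22, 4*sqrt(7)}), ProductSet(Intersection(Interval.open(-93/4, 3/7), Rationals), {-8/5, -7/8, 3/7}))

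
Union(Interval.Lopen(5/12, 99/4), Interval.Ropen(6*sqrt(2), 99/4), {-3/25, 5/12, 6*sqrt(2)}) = Union({-3/25}, Interval(5/12, 99/4))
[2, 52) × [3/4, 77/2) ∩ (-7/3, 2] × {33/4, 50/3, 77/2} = {2} × {33/4, 50/3}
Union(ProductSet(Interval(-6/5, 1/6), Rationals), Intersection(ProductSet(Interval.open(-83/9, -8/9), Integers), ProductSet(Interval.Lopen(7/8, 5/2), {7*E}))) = ProductSet(Interval(-6/5, 1/6), Rationals)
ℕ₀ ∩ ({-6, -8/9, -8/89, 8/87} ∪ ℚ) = ℕ₀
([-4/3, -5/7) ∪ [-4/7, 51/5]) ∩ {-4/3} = {-4/3}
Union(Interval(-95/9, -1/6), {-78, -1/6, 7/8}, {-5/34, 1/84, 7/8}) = Union({-78, -5/34, 1/84, 7/8}, Interval(-95/9, -1/6))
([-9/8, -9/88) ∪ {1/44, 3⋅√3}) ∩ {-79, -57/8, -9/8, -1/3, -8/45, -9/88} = {-9/8, -1/3, -8/45}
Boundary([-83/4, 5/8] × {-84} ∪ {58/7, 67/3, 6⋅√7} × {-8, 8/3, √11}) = ([-83/4, 5/8] × {-84}) ∪ ({58/7, 67/3, 6⋅√7} × {-8, 8/3, √11})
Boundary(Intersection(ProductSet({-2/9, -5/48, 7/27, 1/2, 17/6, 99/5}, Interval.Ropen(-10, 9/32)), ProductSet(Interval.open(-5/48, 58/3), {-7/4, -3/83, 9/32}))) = ProductSet({7/27, 1/2, 17/6}, {-7/4, -3/83})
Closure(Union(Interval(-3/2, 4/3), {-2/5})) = Interval(-3/2, 4/3)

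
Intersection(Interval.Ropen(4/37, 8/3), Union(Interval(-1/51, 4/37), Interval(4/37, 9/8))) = Interval(4/37, 9/8)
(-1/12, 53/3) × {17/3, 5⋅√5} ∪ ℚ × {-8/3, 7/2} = (ℚ × {-8/3, 7/2}) ∪ ((-1/12, 53/3) × {17/3, 5⋅√5})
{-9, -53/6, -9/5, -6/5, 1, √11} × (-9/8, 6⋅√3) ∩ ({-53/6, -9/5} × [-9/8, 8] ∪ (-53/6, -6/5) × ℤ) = ({-9/5} × {-1, 0, …, 10}) ∪ ({-53/6, -9/5} × (-9/8, 8])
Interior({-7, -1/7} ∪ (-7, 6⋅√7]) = (-7, 6⋅√7)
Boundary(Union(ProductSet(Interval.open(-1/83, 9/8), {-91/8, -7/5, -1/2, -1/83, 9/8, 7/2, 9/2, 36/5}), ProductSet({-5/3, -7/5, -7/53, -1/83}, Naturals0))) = Union(ProductSet({-5/3, -7/5, -7/53, -1/83}, Naturals0), ProductSet(Interval(-1/83, 9/8), {-91/8, -7/5, -1/2, -1/83, 9/8, 7/2, 9/2, 36/5}))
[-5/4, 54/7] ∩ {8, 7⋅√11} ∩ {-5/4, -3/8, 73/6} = ∅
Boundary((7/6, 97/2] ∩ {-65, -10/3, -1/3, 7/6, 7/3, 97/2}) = {7/3, 97/2}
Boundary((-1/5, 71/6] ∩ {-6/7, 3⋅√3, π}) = {3⋅√3, π}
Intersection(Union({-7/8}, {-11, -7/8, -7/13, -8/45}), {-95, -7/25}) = EmptySet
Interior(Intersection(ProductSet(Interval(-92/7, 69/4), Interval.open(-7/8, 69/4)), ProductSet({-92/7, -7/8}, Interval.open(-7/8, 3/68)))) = EmptySet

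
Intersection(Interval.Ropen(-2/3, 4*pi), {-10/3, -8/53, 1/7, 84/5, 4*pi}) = {-8/53, 1/7}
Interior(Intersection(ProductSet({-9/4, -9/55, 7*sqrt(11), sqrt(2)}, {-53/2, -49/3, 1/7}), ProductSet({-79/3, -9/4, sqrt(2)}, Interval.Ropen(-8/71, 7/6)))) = EmptySet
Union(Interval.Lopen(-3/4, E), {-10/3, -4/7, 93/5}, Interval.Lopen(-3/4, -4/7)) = Union({-10/3, 93/5}, Interval.Lopen(-3/4, E))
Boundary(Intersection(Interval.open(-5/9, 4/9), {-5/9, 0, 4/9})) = {0}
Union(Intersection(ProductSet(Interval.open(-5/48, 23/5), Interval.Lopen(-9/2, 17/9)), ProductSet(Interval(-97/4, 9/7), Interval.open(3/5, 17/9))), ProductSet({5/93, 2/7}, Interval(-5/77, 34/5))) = Union(ProductSet({5/93, 2/7}, Interval(-5/77, 34/5)), ProductSet(Interval.Lopen(-5/48, 9/7), Interval.open(3/5, 17/9)))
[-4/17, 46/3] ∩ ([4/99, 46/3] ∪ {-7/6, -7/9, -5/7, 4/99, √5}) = [4/99, 46/3]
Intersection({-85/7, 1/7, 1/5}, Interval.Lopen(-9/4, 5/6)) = {1/7, 1/5}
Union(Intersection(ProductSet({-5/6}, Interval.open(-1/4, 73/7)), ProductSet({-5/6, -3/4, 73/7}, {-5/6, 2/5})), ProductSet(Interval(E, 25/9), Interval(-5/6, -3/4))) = Union(ProductSet({-5/6}, {2/5}), ProductSet(Interval(E, 25/9), Interval(-5/6, -3/4)))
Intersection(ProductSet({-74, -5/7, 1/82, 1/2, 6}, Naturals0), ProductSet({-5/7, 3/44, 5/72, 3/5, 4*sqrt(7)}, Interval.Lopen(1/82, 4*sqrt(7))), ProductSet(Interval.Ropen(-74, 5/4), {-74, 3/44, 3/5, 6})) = ProductSet({-5/7}, {6})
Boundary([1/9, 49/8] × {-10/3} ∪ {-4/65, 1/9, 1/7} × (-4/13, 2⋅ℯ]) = ([1/9, 49/8] × {-10/3}) ∪ ({-4/65, 1/9, 1/7} × [-4/13, 2⋅ℯ])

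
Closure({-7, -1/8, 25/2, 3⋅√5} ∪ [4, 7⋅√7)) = {-7, -1/8} ∪ [4, 7⋅√7]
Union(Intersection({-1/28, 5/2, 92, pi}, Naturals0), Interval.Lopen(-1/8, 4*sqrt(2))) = Union({92}, Interval.Lopen(-1/8, 4*sqrt(2)))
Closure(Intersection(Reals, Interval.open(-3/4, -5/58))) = Interval(-3/4, -5/58)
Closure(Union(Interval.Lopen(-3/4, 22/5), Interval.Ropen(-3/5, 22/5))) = Interval(-3/4, 22/5)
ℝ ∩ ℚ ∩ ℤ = ℤ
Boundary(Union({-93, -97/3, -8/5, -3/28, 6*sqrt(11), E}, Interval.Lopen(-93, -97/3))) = {-93, -97/3, -8/5, -3/28, 6*sqrt(11), E}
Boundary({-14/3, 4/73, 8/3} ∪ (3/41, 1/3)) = {-14/3, 4/73, 3/41, 1/3, 8/3}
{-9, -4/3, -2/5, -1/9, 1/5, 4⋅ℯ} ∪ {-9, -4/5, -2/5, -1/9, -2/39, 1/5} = {-9, -4/3, -4/5, -2/5, -1/9, -2/39, 1/5, 4⋅ℯ}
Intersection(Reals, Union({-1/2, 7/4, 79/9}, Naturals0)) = Union({-1/2, 7/4, 79/9}, Naturals0)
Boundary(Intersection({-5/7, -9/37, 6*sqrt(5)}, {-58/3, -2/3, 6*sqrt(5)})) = {6*sqrt(5)}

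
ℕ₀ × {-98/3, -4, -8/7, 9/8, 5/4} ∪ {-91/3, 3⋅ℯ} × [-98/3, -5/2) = (ℕ₀ × {-98/3, -4, -8/7, 9/8, 5/4}) ∪ ({-91/3, 3⋅ℯ} × [-98/3, -5/2))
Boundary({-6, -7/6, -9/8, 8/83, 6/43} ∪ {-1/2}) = {-6, -7/6, -9/8, -1/2, 8/83, 6/43}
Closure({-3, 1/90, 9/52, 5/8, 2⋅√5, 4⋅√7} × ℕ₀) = {-3, 1/90, 9/52, 5/8, 2⋅√5, 4⋅√7} × ℕ₀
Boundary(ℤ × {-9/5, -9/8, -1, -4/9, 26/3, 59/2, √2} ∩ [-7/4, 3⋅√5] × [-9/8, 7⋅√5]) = {-1, 0, …, 6} × {-9/8, -1, -4/9, 26/3, √2}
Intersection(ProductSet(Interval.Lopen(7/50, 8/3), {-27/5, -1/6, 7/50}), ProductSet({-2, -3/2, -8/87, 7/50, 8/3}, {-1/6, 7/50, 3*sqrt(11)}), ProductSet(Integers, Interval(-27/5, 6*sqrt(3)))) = EmptySet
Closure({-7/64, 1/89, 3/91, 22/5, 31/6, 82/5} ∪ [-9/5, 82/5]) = [-9/5, 82/5]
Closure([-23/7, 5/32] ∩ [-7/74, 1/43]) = [-7/74, 1/43]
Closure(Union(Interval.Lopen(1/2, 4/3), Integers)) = Union(Integers, Interval(1/2, 4/3))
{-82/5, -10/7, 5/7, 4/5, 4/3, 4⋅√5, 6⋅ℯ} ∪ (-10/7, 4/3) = {-82/5, 4⋅√5, 6⋅ℯ} ∪ [-10/7, 4/3]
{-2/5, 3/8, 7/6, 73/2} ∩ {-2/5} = {-2/5}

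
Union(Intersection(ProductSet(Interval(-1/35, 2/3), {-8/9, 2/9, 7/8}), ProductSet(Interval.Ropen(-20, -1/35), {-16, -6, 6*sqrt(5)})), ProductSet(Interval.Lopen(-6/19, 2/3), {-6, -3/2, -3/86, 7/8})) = ProductSet(Interval.Lopen(-6/19, 2/3), {-6, -3/2, -3/86, 7/8})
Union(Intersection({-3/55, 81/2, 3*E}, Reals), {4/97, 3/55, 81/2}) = {-3/55, 4/97, 3/55, 81/2, 3*E}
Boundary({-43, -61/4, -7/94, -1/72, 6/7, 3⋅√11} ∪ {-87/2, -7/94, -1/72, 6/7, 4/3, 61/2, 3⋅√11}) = {-87/2, -43, -61/4, -7/94, -1/72, 6/7, 4/3, 61/2, 3⋅√11}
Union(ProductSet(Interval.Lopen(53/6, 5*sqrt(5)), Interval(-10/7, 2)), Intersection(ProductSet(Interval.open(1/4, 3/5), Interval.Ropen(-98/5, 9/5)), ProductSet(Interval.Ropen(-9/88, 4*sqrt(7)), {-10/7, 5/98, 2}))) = Union(ProductSet(Interval.open(1/4, 3/5), {-10/7, 5/98}), ProductSet(Interval.Lopen(53/6, 5*sqrt(5)), Interval(-10/7, 2)))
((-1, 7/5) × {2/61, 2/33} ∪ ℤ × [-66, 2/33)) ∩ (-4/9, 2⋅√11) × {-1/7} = {0, 1, …, 6} × {-1/7}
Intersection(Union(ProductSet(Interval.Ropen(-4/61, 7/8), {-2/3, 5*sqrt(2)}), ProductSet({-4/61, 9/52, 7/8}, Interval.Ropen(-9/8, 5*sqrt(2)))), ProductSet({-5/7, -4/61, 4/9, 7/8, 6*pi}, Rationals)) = Union(ProductSet({-4/61, 4/9}, {-2/3}), ProductSet({-4/61, 7/8}, Intersection(Interval.Ropen(-9/8, 5*sqrt(2)), Rationals)))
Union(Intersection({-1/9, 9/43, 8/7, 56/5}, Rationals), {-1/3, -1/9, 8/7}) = {-1/3, -1/9, 9/43, 8/7, 56/5}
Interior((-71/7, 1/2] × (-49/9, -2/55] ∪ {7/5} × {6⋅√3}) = (-71/7, 1/2) × (-49/9, -2/55)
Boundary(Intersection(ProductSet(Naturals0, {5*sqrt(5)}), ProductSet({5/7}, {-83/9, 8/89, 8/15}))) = EmptySet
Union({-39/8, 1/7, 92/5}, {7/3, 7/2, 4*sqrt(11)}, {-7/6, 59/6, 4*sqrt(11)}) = {-39/8, -7/6, 1/7, 7/3, 7/2, 59/6, 92/5, 4*sqrt(11)}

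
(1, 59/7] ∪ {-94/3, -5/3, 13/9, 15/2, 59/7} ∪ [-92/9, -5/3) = {-94/3} ∪ [-92/9, -5/3] ∪ (1, 59/7]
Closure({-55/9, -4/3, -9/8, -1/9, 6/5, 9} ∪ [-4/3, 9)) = {-55/9} ∪ [-4/3, 9]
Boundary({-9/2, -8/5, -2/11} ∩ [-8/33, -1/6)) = {-2/11}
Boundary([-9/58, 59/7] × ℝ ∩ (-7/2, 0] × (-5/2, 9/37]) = ({-9/58, 0} × [-5/2, 9/37]) ∪ ([-9/58, 0] × {-5/2, 9/37})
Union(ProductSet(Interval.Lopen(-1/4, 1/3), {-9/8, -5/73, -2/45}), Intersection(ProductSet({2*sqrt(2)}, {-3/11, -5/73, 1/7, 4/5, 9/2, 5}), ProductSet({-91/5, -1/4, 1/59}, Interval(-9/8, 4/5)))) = ProductSet(Interval.Lopen(-1/4, 1/3), {-9/8, -5/73, -2/45})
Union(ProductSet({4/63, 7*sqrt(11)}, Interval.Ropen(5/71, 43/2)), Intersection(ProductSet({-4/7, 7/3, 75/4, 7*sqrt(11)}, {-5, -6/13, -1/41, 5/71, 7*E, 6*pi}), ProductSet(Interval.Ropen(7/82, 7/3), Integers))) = ProductSet({4/63, 7*sqrt(11)}, Interval.Ropen(5/71, 43/2))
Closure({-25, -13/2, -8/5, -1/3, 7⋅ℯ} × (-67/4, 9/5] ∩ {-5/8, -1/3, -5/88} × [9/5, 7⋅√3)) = {-1/3} × {9/5}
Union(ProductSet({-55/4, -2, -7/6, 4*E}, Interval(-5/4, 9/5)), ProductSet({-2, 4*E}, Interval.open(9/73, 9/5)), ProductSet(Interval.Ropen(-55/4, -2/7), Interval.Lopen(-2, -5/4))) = Union(ProductSet({-55/4, -2, -7/6, 4*E}, Interval(-5/4, 9/5)), ProductSet(Interval.Ropen(-55/4, -2/7), Interval.Lopen(-2, -5/4)))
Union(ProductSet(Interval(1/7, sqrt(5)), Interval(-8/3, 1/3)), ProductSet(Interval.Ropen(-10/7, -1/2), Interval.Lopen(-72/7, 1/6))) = Union(ProductSet(Interval.Ropen(-10/7, -1/2), Interval.Lopen(-72/7, 1/6)), ProductSet(Interval(1/7, sqrt(5)), Interval(-8/3, 1/3)))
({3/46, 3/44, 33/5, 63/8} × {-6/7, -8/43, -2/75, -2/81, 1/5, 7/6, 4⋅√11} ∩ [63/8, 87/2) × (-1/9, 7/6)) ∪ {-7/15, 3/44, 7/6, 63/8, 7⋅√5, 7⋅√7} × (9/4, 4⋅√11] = ({63/8} × {-2/75, -2/81, 1/5}) ∪ ({-7/15, 3/44, 7/6, 63/8, 7⋅√5, 7⋅√7} × (9/4, 4⋅√11])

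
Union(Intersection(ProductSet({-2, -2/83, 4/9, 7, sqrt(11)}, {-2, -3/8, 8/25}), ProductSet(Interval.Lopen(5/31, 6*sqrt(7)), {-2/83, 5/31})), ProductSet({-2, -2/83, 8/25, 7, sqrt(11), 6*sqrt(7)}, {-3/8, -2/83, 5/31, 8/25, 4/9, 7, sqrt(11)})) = ProductSet({-2, -2/83, 8/25, 7, sqrt(11), 6*sqrt(7)}, {-3/8, -2/83, 5/31, 8/25, 4/9, 7, sqrt(11)})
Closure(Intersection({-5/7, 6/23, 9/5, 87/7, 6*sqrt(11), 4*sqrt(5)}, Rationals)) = {-5/7, 6/23, 9/5, 87/7}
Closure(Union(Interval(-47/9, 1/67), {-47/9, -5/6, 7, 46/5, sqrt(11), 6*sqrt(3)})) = Union({7, 46/5, sqrt(11), 6*sqrt(3)}, Interval(-47/9, 1/67))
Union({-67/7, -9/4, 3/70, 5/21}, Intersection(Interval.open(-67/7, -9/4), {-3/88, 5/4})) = {-67/7, -9/4, 3/70, 5/21}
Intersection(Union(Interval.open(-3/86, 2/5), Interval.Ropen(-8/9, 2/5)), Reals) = Interval.Ropen(-8/9, 2/5)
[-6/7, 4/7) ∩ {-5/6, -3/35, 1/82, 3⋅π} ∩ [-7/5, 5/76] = {-5/6, -3/35, 1/82}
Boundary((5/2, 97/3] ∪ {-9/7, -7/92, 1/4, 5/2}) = {-9/7, -7/92, 1/4, 5/2, 97/3}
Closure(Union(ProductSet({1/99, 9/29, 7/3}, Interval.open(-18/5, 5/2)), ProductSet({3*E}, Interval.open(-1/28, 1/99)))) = Union(ProductSet({3*E}, Interval(-1/28, 1/99)), ProductSet({1/99, 9/29, 7/3}, Interval(-18/5, 5/2)))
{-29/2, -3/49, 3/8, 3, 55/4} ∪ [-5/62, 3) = {-29/2, 55/4} ∪ [-5/62, 3]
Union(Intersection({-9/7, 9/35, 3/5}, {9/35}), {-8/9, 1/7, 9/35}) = {-8/9, 1/7, 9/35}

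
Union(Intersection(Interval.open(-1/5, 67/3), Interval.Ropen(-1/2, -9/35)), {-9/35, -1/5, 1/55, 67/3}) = {-9/35, -1/5, 1/55, 67/3}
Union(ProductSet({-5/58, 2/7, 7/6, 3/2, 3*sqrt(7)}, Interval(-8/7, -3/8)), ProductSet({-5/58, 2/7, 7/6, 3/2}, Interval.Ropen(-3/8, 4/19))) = Union(ProductSet({-5/58, 2/7, 7/6, 3/2}, Interval.Ropen(-3/8, 4/19)), ProductSet({-5/58, 2/7, 7/6, 3/2, 3*sqrt(7)}, Interval(-8/7, -3/8)))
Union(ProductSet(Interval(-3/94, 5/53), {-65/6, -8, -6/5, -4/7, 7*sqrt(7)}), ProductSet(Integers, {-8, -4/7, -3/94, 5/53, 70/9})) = Union(ProductSet(Integers, {-8, -4/7, -3/94, 5/53, 70/9}), ProductSet(Interval(-3/94, 5/53), {-65/6, -8, -6/5, -4/7, 7*sqrt(7)}))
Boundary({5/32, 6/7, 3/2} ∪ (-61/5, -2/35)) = {-61/5, -2/35, 5/32, 6/7, 3/2}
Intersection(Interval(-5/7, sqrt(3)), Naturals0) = Range(0, 2, 1)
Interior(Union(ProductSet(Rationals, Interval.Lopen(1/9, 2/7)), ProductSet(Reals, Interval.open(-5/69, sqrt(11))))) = ProductSet(Reals, Interval.open(-5/69, sqrt(11)))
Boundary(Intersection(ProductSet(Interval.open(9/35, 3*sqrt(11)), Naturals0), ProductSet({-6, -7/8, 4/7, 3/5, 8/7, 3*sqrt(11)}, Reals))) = ProductSet({4/7, 3/5, 8/7}, Naturals0)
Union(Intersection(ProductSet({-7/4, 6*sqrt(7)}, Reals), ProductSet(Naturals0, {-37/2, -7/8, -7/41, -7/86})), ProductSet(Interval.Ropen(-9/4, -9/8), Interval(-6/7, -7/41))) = ProductSet(Interval.Ropen(-9/4, -9/8), Interval(-6/7, -7/41))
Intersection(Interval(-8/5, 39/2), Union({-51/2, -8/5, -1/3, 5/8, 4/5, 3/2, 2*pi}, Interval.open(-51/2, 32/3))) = Interval.Ropen(-8/5, 32/3)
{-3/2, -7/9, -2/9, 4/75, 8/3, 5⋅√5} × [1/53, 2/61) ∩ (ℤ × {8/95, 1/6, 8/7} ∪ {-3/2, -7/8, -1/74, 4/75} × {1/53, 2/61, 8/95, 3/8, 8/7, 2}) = {-3/2, 4/75} × {1/53}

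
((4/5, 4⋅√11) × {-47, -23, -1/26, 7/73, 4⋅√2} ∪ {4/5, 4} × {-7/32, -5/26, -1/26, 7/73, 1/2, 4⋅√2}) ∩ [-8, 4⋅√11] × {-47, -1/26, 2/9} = ({4/5, 4} × {-1/26}) ∪ ((4/5, 4⋅√11) × {-47, -1/26})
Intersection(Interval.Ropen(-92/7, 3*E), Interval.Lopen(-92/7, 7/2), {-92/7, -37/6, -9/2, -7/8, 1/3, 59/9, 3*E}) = {-37/6, -9/2, -7/8, 1/3}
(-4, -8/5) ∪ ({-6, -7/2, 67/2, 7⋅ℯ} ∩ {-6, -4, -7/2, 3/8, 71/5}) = {-6} ∪ (-4, -8/5)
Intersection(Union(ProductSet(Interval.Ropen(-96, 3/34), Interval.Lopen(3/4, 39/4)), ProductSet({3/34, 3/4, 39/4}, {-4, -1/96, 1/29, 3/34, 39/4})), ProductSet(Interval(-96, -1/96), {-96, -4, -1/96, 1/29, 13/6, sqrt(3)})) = ProductSet(Interval(-96, -1/96), {13/6, sqrt(3)})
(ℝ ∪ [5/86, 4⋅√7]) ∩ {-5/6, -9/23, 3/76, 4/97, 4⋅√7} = {-5/6, -9/23, 3/76, 4/97, 4⋅√7}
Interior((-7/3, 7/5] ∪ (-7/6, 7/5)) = (-7/3, 7/5)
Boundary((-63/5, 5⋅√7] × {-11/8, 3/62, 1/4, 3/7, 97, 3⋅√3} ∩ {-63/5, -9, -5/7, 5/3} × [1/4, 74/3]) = {-9, -5/7, 5/3} × {1/4, 3/7, 3⋅√3}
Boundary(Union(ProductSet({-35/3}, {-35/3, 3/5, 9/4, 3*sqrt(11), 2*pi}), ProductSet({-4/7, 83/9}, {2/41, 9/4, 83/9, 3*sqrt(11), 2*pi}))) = Union(ProductSet({-35/3}, {-35/3, 3/5, 9/4, 3*sqrt(11), 2*pi}), ProductSet({-4/7, 83/9}, {2/41, 9/4, 83/9, 3*sqrt(11), 2*pi}))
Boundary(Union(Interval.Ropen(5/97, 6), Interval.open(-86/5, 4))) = {-86/5, 6}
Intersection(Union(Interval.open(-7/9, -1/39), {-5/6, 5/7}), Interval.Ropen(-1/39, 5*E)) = {5/7}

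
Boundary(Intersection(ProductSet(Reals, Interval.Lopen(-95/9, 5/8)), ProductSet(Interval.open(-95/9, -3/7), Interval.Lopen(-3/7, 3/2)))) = Union(ProductSet({-95/9, -3/7}, Interval(-3/7, 5/8)), ProductSet(Interval(-95/9, -3/7), {-3/7, 5/8}))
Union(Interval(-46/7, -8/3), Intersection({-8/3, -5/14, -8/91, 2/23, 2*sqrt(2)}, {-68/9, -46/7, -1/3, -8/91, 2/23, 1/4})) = Union({-8/91, 2/23}, Interval(-46/7, -8/3))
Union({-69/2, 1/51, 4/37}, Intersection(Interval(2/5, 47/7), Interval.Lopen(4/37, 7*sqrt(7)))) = Union({-69/2, 1/51, 4/37}, Interval(2/5, 47/7))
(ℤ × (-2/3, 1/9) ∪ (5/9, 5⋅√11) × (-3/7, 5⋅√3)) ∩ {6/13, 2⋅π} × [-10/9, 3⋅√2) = {2⋅π} × (-3/7, 3⋅√2)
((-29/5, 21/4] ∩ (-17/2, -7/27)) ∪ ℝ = (-∞, ∞)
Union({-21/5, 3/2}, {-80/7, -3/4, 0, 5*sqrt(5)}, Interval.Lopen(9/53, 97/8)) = Union({-80/7, -21/5, -3/4, 0}, Interval.Lopen(9/53, 97/8))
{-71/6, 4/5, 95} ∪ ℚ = ℚ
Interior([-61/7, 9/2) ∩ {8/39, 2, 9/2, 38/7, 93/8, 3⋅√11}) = ∅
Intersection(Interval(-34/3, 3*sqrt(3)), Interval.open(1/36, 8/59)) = Interval.open(1/36, 8/59)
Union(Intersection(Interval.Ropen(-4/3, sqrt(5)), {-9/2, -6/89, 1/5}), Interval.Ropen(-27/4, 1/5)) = Interval(-27/4, 1/5)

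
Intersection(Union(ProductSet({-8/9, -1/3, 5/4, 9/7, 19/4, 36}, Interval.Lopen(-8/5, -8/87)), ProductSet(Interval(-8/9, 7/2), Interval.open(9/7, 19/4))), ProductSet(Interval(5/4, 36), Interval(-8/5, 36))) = Union(ProductSet({5/4, 9/7, 19/4, 36}, Interval.Lopen(-8/5, -8/87)), ProductSet(Interval(5/4, 7/2), Interval.open(9/7, 19/4)))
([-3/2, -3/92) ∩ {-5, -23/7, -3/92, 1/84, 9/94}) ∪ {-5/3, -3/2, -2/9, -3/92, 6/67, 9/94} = {-5/3, -3/2, -2/9, -3/92, 6/67, 9/94}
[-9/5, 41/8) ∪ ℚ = ℚ ∪ [-9/5, 41/8]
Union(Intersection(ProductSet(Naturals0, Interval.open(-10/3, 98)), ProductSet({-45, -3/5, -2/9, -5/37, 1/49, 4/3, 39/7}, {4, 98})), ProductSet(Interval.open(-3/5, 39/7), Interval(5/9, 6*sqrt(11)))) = ProductSet(Interval.open(-3/5, 39/7), Interval(5/9, 6*sqrt(11)))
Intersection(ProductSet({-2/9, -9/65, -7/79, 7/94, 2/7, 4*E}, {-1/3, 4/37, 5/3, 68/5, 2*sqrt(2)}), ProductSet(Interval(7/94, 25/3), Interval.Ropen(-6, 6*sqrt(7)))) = ProductSet({7/94, 2/7}, {-1/3, 4/37, 5/3, 68/5, 2*sqrt(2)})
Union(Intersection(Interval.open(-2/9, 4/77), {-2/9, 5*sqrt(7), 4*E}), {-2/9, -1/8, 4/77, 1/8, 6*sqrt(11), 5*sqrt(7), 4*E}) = {-2/9, -1/8, 4/77, 1/8, 6*sqrt(11), 5*sqrt(7), 4*E}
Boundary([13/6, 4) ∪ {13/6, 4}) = {13/6, 4}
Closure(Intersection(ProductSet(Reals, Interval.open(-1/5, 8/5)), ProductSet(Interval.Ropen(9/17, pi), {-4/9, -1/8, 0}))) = ProductSet(Interval(9/17, pi), {-1/8, 0})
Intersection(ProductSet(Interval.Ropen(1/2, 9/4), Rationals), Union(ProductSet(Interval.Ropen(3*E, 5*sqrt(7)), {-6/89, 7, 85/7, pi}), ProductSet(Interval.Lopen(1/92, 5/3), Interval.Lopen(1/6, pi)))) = ProductSet(Interval(1/2, 5/3), Intersection(Interval.Lopen(1/6, pi), Rationals))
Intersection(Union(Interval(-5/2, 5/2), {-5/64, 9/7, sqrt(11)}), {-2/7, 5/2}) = {-2/7, 5/2}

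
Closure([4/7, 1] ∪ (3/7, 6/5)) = [3/7, 6/5]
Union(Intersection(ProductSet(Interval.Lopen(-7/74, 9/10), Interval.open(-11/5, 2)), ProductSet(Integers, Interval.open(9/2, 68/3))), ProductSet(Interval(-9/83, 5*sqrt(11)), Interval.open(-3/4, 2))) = ProductSet(Interval(-9/83, 5*sqrt(11)), Interval.open(-3/4, 2))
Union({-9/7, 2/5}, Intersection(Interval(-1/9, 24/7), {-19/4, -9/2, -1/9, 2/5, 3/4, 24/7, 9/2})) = {-9/7, -1/9, 2/5, 3/4, 24/7}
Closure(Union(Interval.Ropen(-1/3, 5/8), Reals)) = Interval(-oo, oo)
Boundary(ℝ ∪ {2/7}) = ∅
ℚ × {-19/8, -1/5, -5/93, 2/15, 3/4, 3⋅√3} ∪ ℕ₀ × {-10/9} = (ℕ₀ × {-10/9}) ∪ (ℚ × {-19/8, -1/5, -5/93, 2/15, 3/4, 3⋅√3})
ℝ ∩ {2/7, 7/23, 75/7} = {2/7, 7/23, 75/7}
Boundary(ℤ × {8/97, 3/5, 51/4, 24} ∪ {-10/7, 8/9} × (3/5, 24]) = (ℤ × {8/97, 3/5, 51/4, 24}) ∪ ({-10/7, 8/9} × [3/5, 24])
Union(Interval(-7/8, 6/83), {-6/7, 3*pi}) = Union({3*pi}, Interval(-7/8, 6/83))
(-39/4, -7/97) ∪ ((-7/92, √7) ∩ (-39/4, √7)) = (-39/4, √7)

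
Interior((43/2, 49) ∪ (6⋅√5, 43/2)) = (6⋅√5, 43/2) ∪ (43/2, 49)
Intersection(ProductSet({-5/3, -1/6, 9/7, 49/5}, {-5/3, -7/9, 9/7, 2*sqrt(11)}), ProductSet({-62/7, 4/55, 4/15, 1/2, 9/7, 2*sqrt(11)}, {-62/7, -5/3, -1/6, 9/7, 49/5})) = ProductSet({9/7}, {-5/3, 9/7})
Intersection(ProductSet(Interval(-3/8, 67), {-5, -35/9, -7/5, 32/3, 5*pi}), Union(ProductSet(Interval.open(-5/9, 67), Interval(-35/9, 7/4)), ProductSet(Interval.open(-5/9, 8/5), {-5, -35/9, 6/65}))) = Union(ProductSet(Interval.Ropen(-3/8, 8/5), {-5, -35/9}), ProductSet(Interval.Ropen(-3/8, 67), {-35/9, -7/5}))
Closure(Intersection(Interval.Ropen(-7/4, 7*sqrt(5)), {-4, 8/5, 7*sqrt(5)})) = {8/5}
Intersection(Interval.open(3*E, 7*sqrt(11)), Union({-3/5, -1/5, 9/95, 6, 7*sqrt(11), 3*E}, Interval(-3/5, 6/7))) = EmptySet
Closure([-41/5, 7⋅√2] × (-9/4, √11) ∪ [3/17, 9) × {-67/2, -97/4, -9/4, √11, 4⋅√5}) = ([-41/5, 7⋅√2] × [-9/4, √11]) ∪ ([3/17, 9] × {-67/2, -97/4, -9/4, √11, 4⋅√5})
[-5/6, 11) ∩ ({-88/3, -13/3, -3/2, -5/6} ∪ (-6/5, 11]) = [-5/6, 11)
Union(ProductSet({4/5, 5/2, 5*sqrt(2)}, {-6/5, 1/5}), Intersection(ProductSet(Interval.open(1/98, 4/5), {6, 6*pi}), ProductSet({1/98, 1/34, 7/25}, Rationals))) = Union(ProductSet({1/34, 7/25}, {6}), ProductSet({4/5, 5/2, 5*sqrt(2)}, {-6/5, 1/5}))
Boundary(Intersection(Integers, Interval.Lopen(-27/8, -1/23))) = Range(-3, 0, 1)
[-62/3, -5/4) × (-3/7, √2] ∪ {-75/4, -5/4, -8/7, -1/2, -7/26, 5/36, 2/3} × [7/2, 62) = ([-62/3, -5/4) × (-3/7, √2]) ∪ ({-75/4, -5/4, -8/7, -1/2, -7/26, 5/36, 2/3} × [7/2, 62))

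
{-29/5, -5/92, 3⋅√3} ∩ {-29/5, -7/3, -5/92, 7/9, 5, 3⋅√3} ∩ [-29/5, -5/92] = {-29/5, -5/92}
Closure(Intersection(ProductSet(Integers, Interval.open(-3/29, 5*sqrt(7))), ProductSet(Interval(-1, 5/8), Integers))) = ProductSet(Range(-1, 1, 1), Range(0, 14, 1))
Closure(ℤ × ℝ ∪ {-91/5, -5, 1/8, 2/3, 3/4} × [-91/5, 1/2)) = (ℤ × ℝ) ∪ ({-91/5, -5, 1/8, 2/3, 3/4} × [-91/5, 1/2])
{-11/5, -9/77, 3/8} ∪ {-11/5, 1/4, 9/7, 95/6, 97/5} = {-11/5, -9/77, 1/4, 3/8, 9/7, 95/6, 97/5}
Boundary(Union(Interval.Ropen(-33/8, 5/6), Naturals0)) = Union(Complement(Naturals0, Interval.open(-33/8, 5/6)), {-33/8, 5/6})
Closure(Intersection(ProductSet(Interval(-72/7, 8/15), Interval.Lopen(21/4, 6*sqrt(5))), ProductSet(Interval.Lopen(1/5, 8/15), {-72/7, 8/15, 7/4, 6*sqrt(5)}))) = ProductSet(Interval(1/5, 8/15), {6*sqrt(5)})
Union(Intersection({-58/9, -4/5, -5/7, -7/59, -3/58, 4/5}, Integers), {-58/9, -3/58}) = {-58/9, -3/58}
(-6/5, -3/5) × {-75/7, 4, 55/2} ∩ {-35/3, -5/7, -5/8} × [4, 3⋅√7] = {-5/7, -5/8} × {4}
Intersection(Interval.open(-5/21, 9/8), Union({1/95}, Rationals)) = Intersection(Interval.open(-5/21, 9/8), Rationals)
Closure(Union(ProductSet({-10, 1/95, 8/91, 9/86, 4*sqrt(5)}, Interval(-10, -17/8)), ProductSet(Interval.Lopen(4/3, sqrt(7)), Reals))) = Union(ProductSet({-10, 1/95, 8/91, 9/86, 4*sqrt(5)}, Interval(-10, -17/8)), ProductSet(Interval(4/3, sqrt(7)), Reals))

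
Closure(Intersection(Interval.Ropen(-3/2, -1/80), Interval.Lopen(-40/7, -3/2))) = {-3/2}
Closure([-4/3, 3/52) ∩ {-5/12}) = {-5/12}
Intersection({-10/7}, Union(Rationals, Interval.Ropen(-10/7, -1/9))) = {-10/7}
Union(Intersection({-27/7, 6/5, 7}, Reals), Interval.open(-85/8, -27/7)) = Union({6/5, 7}, Interval.Lopen(-85/8, -27/7))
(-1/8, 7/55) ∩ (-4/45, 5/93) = (-4/45, 5/93)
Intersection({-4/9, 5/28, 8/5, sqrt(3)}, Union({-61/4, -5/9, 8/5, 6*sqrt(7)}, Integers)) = {8/5}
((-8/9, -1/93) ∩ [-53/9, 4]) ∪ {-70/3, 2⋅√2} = {-70/3, 2⋅√2} ∪ (-8/9, -1/93)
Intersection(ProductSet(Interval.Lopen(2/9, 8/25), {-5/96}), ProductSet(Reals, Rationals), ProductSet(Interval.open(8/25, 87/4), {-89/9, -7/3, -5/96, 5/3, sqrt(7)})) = EmptySet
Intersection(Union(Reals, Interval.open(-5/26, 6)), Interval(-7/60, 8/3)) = Interval(-7/60, 8/3)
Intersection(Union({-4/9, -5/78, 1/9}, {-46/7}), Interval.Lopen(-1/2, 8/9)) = {-4/9, -5/78, 1/9}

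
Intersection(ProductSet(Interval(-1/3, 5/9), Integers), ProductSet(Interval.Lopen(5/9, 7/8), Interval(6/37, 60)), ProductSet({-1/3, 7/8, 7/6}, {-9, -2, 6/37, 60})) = EmptySet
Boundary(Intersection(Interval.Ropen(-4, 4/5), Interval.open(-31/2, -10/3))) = {-4, -10/3}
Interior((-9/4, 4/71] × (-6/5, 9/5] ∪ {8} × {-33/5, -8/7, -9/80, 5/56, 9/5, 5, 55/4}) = (-9/4, 4/71) × (-6/5, 9/5)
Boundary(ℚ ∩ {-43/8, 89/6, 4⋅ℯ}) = {-43/8, 89/6}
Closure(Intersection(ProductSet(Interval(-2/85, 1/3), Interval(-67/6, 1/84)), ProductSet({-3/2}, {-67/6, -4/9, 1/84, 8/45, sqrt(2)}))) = EmptySet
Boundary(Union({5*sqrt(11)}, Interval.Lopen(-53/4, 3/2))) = {-53/4, 3/2, 5*sqrt(11)}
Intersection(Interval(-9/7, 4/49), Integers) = Range(-1, 1, 1)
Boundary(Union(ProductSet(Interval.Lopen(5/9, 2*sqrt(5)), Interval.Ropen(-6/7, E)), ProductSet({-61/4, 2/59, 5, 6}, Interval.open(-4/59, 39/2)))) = Union(ProductSet({5/9, 2*sqrt(5)}, Interval(-6/7, E)), ProductSet({-61/4, 2/59, 5, 6}, Interval(-4/59, 39/2)), ProductSet(Interval(5/9, 2*sqrt(5)), {-6/7, E}))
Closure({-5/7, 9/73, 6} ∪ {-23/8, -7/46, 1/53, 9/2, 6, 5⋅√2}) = {-23/8, -5/7, -7/46, 1/53, 9/73, 9/2, 6, 5⋅√2}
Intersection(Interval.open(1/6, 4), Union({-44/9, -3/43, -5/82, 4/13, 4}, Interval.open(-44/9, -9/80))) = {4/13}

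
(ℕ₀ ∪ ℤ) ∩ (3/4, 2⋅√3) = {1, 2, 3}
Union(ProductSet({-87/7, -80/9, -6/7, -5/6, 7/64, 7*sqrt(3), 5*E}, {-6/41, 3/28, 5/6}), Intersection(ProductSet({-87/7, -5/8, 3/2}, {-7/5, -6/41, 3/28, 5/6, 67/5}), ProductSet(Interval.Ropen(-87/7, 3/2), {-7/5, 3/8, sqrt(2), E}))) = Union(ProductSet({-87/7, -5/8}, {-7/5}), ProductSet({-87/7, -80/9, -6/7, -5/6, 7/64, 7*sqrt(3), 5*E}, {-6/41, 3/28, 5/6}))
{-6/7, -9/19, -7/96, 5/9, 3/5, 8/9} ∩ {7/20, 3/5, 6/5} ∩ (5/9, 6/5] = {3/5}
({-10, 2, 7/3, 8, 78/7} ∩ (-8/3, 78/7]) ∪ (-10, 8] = (-10, 8] ∪ {78/7}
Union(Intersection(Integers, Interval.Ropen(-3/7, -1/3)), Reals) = Reals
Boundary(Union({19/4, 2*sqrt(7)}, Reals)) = EmptySet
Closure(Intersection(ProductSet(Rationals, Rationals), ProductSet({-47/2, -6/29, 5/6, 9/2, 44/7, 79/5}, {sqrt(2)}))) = EmptySet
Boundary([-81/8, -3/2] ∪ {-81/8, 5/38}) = {-81/8, -3/2, 5/38}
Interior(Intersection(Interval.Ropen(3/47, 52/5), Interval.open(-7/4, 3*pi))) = Interval.open(3/47, 3*pi)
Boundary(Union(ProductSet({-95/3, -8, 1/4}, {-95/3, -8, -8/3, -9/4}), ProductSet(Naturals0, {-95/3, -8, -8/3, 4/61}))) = Union(ProductSet({-95/3, -8, 1/4}, {-95/3, -8, -8/3, -9/4}), ProductSet(Naturals0, {-95/3, -8, -8/3, 4/61}))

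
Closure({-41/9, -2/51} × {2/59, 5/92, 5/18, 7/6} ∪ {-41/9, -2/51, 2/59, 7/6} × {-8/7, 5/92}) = ({-41/9, -2/51} × {2/59, 5/92, 5/18, 7/6}) ∪ ({-41/9, -2/51, 2/59, 7/6} × {-8/7, 5/92})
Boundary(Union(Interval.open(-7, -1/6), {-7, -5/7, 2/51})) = {-7, -1/6, 2/51}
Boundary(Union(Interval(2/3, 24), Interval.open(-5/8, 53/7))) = {-5/8, 24}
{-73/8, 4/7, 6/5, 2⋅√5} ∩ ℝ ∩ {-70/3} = ∅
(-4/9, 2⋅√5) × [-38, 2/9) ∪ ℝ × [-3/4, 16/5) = (ℝ × [-3/4, 16/5)) ∪ ((-4/9, 2⋅√5) × [-38, 2/9))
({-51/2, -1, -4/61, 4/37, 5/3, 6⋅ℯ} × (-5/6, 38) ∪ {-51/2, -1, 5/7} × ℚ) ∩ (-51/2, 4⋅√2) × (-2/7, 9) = ({-1, 5/7} × (ℚ ∩ (-2/7, 9))) ∪ ({-1, -4/61, 4/37, 5/3} × (-2/7, 9))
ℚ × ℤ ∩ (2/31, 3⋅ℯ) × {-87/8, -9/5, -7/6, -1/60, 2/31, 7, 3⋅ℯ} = (ℚ ∩ (2/31, 3⋅ℯ)) × {7}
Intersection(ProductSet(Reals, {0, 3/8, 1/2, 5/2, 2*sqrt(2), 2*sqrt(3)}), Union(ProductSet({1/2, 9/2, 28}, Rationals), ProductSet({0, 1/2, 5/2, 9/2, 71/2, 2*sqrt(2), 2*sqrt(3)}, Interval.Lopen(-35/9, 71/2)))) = Union(ProductSet({1/2, 9/2, 28}, {0, 3/8, 1/2, 5/2}), ProductSet({0, 1/2, 5/2, 9/2, 71/2, 2*sqrt(2), 2*sqrt(3)}, {0, 3/8, 1/2, 5/2, 2*sqrt(2), 2*sqrt(3)}))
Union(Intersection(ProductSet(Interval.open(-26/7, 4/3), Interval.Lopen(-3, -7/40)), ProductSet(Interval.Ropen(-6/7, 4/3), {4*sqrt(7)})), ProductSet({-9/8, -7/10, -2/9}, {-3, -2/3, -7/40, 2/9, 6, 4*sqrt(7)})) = ProductSet({-9/8, -7/10, -2/9}, {-3, -2/3, -7/40, 2/9, 6, 4*sqrt(7)})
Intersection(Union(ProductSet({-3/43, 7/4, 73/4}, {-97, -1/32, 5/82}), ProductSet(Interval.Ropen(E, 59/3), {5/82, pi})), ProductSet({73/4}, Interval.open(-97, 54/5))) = ProductSet({73/4}, {-1/32, 5/82, pi})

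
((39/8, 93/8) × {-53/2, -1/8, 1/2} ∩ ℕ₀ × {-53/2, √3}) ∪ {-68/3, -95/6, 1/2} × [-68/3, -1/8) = ({5, 6, …, 11} × {-53/2}) ∪ ({-68/3, -95/6, 1/2} × [-68/3, -1/8))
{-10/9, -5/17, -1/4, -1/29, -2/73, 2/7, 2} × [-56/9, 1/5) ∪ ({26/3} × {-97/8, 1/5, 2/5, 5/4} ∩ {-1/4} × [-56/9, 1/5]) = {-10/9, -5/17, -1/4, -1/29, -2/73, 2/7, 2} × [-56/9, 1/5)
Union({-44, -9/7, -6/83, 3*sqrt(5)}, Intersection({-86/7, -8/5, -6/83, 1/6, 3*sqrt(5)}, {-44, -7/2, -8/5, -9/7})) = {-44, -8/5, -9/7, -6/83, 3*sqrt(5)}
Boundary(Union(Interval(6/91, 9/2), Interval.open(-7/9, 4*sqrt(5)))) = {-7/9, 4*sqrt(5)}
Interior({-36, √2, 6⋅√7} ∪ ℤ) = ∅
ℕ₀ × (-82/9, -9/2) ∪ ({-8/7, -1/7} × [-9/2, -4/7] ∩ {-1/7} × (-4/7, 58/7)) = ℕ₀ × (-82/9, -9/2)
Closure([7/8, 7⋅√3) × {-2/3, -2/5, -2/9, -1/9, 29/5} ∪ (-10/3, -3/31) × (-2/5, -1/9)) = ({-10/3, -3/31} × [-2/5, -1/9]) ∪ ([-10/3, -3/31] × {-2/5, -1/9}) ∪ ((-10/3, -3/31) × (-2/5, -1/9)) ∪ ([7/8, 7⋅√3] × {-2/3, -2/5, -2/9, -1/9, 29/5})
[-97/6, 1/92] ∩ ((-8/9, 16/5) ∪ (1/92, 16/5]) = (-8/9, 1/92]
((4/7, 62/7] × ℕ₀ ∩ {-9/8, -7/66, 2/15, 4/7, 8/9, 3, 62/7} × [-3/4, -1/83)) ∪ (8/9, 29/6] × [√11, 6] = (8/9, 29/6] × [√11, 6]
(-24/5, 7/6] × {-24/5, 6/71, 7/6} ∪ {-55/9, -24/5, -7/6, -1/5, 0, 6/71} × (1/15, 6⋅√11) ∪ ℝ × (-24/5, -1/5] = (ℝ × (-24/5, -1/5]) ∪ ((-24/5, 7/6] × {-24/5, 6/71, 7/6}) ∪ ({-55/9, -24/5, -7/6, -1/5, 0, 6/71} × (1/15, 6⋅√11))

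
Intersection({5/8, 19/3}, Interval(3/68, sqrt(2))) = {5/8}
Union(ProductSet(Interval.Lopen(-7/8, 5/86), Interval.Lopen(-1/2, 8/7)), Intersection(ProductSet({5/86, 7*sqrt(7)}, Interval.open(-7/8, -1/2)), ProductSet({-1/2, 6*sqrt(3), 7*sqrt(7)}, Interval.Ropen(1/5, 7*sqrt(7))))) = ProductSet(Interval.Lopen(-7/8, 5/86), Interval.Lopen(-1/2, 8/7))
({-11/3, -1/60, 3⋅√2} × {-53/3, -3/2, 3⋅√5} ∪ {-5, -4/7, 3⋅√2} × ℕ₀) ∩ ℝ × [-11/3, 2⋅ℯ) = ({-11/3, -1/60, 3⋅√2} × {-3/2}) ∪ ({-5, -4/7, 3⋅√2} × {0, 1, …, 5})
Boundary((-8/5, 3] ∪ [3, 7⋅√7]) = {-8/5, 7⋅√7}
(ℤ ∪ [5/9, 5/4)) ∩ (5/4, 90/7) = {2, 3, …, 12}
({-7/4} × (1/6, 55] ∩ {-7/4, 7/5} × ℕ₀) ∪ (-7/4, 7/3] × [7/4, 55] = ({-7/4} × {1, 2, …, 55}) ∪ ((-7/4, 7/3] × [7/4, 55])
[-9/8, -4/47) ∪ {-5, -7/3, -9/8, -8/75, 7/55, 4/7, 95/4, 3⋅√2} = {-5, -7/3, 7/55, 4/7, 95/4, 3⋅√2} ∪ [-9/8, -4/47)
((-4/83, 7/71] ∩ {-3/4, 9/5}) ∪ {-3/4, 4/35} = {-3/4, 4/35}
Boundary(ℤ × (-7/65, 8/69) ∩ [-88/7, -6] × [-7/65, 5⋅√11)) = {-12, -11, …, -6} × [-7/65, 8/69]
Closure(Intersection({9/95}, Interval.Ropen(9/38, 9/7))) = EmptySet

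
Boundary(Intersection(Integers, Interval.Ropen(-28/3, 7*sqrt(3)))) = Range(-9, 13, 1)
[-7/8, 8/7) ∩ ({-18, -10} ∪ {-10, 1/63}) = {1/63}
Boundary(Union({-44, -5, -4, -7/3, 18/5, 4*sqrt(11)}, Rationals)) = Reals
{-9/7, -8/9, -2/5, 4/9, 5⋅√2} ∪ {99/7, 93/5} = {-9/7, -8/9, -2/5, 4/9, 99/7, 93/5, 5⋅√2}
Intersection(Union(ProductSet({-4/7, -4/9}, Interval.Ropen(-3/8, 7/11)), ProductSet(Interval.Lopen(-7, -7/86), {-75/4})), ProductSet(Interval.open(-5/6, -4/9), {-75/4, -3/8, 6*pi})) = Union(ProductSet({-4/7}, {-3/8}), ProductSet(Interval.open(-5/6, -4/9), {-75/4}))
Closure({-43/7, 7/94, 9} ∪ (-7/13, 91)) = {-43/7} ∪ [-7/13, 91]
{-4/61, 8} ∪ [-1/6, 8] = [-1/6, 8]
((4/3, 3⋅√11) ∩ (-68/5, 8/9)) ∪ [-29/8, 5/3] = [-29/8, 5/3]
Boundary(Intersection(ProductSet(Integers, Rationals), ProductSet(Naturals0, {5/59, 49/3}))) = ProductSet(Naturals0, {5/59, 49/3})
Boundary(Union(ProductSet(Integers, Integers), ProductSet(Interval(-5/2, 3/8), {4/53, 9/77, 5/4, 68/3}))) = Union(ProductSet(Integers, Integers), ProductSet(Interval(-5/2, 3/8), {4/53, 9/77, 5/4, 68/3}))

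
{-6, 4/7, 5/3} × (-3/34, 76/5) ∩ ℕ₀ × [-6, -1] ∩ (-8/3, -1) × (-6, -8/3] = ∅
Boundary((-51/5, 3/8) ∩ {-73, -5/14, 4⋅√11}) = {-5/14}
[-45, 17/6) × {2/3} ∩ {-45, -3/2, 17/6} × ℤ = ∅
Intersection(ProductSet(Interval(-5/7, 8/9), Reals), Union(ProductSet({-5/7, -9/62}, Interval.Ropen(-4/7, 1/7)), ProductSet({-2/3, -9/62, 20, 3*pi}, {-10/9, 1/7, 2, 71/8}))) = Union(ProductSet({-5/7, -9/62}, Interval.Ropen(-4/7, 1/7)), ProductSet({-2/3, -9/62}, {-10/9, 1/7, 2, 71/8}))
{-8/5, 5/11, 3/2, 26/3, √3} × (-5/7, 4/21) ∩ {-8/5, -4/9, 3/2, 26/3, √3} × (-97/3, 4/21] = {-8/5, 3/2, 26/3, √3} × (-5/7, 4/21)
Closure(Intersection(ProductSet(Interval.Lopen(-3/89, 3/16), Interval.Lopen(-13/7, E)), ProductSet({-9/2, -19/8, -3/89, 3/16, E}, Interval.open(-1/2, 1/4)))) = ProductSet({3/16}, Interval(-1/2, 1/4))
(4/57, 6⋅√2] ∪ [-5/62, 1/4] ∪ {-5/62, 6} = [-5/62, 6⋅√2]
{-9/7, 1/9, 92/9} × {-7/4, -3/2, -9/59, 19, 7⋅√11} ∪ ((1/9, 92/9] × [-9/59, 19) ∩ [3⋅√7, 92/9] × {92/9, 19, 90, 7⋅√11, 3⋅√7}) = ({-9/7, 1/9, 92/9} × {-7/4, -3/2, -9/59, 19, 7⋅√11}) ∪ ([3⋅√7, 92/9] × {92/9, 3⋅√7})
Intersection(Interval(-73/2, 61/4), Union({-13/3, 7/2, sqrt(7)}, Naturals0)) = Union({-13/3, 7/2, sqrt(7)}, Range(0, 16, 1))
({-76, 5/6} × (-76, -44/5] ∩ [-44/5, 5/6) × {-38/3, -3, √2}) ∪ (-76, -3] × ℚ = (-76, -3] × ℚ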